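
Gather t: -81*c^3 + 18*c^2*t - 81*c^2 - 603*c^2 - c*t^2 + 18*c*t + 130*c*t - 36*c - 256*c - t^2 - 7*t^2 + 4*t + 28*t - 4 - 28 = -81*c^3 - 684*c^2 - 292*c + t^2*(-c - 8) + t*(18*c^2 + 148*c + 32) - 32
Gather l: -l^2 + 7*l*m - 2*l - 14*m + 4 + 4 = -l^2 + l*(7*m - 2) - 14*m + 8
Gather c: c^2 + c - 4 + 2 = c^2 + c - 2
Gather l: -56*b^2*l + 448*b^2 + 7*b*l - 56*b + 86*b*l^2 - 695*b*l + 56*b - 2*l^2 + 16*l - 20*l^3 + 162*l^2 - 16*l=448*b^2 - 20*l^3 + l^2*(86*b + 160) + l*(-56*b^2 - 688*b)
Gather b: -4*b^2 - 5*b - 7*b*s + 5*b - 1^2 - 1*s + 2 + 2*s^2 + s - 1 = -4*b^2 - 7*b*s + 2*s^2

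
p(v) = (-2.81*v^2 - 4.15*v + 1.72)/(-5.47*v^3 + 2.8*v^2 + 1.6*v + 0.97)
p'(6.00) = -0.02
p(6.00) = 0.12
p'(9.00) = -0.01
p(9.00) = 0.07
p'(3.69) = -0.09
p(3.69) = 0.23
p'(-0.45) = 6.17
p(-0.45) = 2.29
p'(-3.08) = 0.01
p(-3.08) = -0.07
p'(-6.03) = -0.01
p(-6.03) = -0.06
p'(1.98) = -0.65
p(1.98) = 0.64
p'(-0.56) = 5.25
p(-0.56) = 1.65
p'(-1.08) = 0.99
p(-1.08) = 0.31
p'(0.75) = -10.76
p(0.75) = -2.07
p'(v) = (-5.62*v - 4.15)/(-5.47*v^3 + 2.8*v^2 + 1.6*v + 0.97) + (-2.81*v^2 - 4.15*v + 1.72)*(16.41*v^2 - 5.6*v - 1.6)/(-5.47*v^3 + 2.8*v^2 + 1.6*v + 0.97)^2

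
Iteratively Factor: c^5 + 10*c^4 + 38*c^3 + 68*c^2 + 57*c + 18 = (c + 2)*(c^4 + 8*c^3 + 22*c^2 + 24*c + 9) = (c + 2)*(c + 3)*(c^3 + 5*c^2 + 7*c + 3) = (c + 1)*(c + 2)*(c + 3)*(c^2 + 4*c + 3) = (c + 1)*(c + 2)*(c + 3)^2*(c + 1)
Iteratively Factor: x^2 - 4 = (x - 2)*(x + 2)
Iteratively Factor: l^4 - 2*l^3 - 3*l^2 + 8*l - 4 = (l - 1)*(l^3 - l^2 - 4*l + 4) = (l - 2)*(l - 1)*(l^2 + l - 2) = (l - 2)*(l - 1)*(l + 2)*(l - 1)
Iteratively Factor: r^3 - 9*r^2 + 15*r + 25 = (r - 5)*(r^2 - 4*r - 5) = (r - 5)*(r + 1)*(r - 5)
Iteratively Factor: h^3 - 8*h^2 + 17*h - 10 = (h - 5)*(h^2 - 3*h + 2) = (h - 5)*(h - 1)*(h - 2)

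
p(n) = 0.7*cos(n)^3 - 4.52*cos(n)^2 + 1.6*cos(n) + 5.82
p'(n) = -2.1*sin(n)*cos(n)^2 + 9.04*sin(n)*cos(n) - 1.6*sin(n)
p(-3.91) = 2.07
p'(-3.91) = -6.38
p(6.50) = 3.72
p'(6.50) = 1.12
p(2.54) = 1.04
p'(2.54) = -5.93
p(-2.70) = 0.16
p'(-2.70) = 4.91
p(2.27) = 2.73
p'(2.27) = -6.34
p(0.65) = 4.58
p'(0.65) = 2.58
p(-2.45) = 1.59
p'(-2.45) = 6.26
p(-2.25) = 2.86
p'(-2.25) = 6.31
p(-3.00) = -0.87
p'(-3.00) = 1.78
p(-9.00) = 0.08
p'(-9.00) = 4.77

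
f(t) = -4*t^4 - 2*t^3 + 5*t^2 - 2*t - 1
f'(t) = -16*t^3 - 6*t^2 + 10*t - 2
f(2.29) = -113.38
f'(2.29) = -202.71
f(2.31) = -117.49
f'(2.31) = -208.14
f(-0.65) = 2.25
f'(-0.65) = -6.64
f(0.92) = -3.03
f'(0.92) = -10.34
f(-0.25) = -0.17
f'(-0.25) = -4.62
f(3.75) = -834.67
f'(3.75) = -892.62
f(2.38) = -132.74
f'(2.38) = -227.89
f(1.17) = -7.19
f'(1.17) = -24.14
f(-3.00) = -220.00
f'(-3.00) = 346.00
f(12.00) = -85705.00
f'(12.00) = -28394.00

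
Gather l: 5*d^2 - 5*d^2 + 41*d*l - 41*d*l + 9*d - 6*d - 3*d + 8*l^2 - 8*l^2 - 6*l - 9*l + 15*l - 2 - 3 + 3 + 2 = 0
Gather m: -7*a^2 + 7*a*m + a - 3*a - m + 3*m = -7*a^2 - 2*a + m*(7*a + 2)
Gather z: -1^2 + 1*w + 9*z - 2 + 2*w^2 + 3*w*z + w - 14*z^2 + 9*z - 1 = 2*w^2 + 2*w - 14*z^2 + z*(3*w + 18) - 4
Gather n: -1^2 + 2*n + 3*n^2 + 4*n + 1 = 3*n^2 + 6*n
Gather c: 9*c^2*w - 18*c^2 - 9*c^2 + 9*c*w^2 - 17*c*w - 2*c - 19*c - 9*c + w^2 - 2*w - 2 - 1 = c^2*(9*w - 27) + c*(9*w^2 - 17*w - 30) + w^2 - 2*w - 3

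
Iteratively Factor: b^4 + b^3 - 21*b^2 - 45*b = (b - 5)*(b^3 + 6*b^2 + 9*b) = (b - 5)*(b + 3)*(b^2 + 3*b) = (b - 5)*(b + 3)^2*(b)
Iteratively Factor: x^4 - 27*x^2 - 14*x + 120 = (x - 2)*(x^3 + 2*x^2 - 23*x - 60) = (x - 5)*(x - 2)*(x^2 + 7*x + 12) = (x - 5)*(x - 2)*(x + 3)*(x + 4)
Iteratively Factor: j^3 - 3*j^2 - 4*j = (j + 1)*(j^2 - 4*j) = j*(j + 1)*(j - 4)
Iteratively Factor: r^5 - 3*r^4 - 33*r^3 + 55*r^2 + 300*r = (r + 3)*(r^4 - 6*r^3 - 15*r^2 + 100*r) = (r - 5)*(r + 3)*(r^3 - r^2 - 20*r) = (r - 5)^2*(r + 3)*(r^2 + 4*r) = r*(r - 5)^2*(r + 3)*(r + 4)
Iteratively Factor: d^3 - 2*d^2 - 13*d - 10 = (d + 2)*(d^2 - 4*d - 5) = (d + 1)*(d + 2)*(d - 5)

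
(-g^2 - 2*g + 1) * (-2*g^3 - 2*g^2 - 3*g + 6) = 2*g^5 + 6*g^4 + 5*g^3 - 2*g^2 - 15*g + 6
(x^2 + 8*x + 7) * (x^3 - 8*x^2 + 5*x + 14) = x^5 - 52*x^3 - 2*x^2 + 147*x + 98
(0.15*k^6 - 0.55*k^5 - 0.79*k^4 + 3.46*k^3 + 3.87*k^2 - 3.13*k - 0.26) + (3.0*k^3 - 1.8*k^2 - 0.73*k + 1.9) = 0.15*k^6 - 0.55*k^5 - 0.79*k^4 + 6.46*k^3 + 2.07*k^2 - 3.86*k + 1.64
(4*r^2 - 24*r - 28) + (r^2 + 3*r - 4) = 5*r^2 - 21*r - 32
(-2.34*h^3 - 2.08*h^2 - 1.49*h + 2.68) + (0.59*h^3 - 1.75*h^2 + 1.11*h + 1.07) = -1.75*h^3 - 3.83*h^2 - 0.38*h + 3.75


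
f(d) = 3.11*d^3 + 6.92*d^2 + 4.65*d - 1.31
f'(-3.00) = 47.10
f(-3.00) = -36.95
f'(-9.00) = 635.82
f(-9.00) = -1749.83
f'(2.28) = 84.71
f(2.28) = 82.13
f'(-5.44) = 205.47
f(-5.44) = -322.49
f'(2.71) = 110.68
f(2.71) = 124.01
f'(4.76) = 281.92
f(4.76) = 513.03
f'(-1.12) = 0.85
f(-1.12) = -2.21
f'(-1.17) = 1.23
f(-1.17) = -2.26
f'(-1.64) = 7.05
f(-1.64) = -4.04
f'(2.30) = 85.84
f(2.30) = 83.83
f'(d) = 9.33*d^2 + 13.84*d + 4.65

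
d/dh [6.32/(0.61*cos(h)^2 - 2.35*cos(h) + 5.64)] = (7.7104*cos(h) - 14.852)*sin(h)/(0.61*cos(h)^2 - 2.35*cos(h) + 5.64)^2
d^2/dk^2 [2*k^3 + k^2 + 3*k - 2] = 12*k + 2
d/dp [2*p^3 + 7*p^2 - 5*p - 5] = 6*p^2 + 14*p - 5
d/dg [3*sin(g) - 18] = 3*cos(g)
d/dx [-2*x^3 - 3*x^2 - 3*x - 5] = -6*x^2 - 6*x - 3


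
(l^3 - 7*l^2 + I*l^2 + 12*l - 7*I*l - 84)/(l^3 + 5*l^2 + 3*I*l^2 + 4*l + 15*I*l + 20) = (l^2 - l*(7 + 3*I) + 21*I)/(l^2 + l*(5 - I) - 5*I)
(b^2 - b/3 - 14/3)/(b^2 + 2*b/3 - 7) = (b + 2)/(b + 3)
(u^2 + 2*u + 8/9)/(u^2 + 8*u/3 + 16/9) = (3*u + 2)/(3*u + 4)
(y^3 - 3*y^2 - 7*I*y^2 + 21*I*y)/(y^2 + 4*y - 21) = y*(y - 7*I)/(y + 7)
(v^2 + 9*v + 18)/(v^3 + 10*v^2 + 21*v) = (v + 6)/(v*(v + 7))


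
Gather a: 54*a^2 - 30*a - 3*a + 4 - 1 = 54*a^2 - 33*a + 3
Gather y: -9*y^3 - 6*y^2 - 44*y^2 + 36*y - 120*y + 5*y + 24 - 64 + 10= -9*y^3 - 50*y^2 - 79*y - 30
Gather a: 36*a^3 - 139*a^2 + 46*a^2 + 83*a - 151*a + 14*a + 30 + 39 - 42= 36*a^3 - 93*a^2 - 54*a + 27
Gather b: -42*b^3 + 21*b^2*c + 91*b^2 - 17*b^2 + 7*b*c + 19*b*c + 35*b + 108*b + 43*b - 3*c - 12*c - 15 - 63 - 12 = -42*b^3 + b^2*(21*c + 74) + b*(26*c + 186) - 15*c - 90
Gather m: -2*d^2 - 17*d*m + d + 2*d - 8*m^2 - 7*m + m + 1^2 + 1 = -2*d^2 + 3*d - 8*m^2 + m*(-17*d - 6) + 2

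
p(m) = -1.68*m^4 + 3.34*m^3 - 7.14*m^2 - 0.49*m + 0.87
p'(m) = -6.72*m^3 + 10.02*m^2 - 14.28*m - 0.49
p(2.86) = -93.20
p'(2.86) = -116.58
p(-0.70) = -3.83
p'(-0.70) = 16.72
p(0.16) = 0.62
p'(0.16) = -2.55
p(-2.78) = -225.05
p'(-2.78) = 261.03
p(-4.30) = -968.95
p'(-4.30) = 780.47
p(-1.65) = -45.22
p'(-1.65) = 80.54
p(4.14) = -380.06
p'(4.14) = -364.71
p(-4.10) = -822.07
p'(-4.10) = 689.64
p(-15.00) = -97920.78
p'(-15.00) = 25148.21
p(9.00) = -9169.50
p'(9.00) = -4216.27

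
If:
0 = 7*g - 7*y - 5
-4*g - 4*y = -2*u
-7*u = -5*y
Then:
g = 45/161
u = -50/161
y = -10/23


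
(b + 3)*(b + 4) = b^2 + 7*b + 12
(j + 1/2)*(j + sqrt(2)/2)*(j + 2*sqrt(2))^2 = j^4 + j^3/2 + 9*sqrt(2)*j^3/2 + 9*sqrt(2)*j^2/4 + 12*j^2 + 4*sqrt(2)*j + 6*j + 2*sqrt(2)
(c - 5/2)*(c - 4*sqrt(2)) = c^2 - 4*sqrt(2)*c - 5*c/2 + 10*sqrt(2)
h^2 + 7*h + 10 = (h + 2)*(h + 5)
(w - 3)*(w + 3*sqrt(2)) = w^2 - 3*w + 3*sqrt(2)*w - 9*sqrt(2)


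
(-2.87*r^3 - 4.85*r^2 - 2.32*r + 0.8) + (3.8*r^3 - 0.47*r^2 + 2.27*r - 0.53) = 0.93*r^3 - 5.32*r^2 - 0.0499999999999998*r + 0.27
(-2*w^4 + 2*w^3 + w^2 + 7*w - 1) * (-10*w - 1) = 20*w^5 - 18*w^4 - 12*w^3 - 71*w^2 + 3*w + 1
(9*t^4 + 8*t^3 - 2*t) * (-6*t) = -54*t^5 - 48*t^4 + 12*t^2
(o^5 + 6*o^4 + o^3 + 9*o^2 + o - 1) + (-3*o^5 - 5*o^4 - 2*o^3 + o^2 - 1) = -2*o^5 + o^4 - o^3 + 10*o^2 + o - 2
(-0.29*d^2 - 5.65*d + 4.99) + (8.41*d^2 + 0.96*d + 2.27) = 8.12*d^2 - 4.69*d + 7.26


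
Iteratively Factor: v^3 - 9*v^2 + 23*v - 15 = (v - 3)*(v^2 - 6*v + 5) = (v - 5)*(v - 3)*(v - 1)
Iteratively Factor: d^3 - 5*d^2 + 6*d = (d)*(d^2 - 5*d + 6) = d*(d - 2)*(d - 3)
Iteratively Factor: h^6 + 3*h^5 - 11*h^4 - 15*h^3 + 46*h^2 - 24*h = (h)*(h^5 + 3*h^4 - 11*h^3 - 15*h^2 + 46*h - 24) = h*(h - 1)*(h^4 + 4*h^3 - 7*h^2 - 22*h + 24) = h*(h - 1)^2*(h^3 + 5*h^2 - 2*h - 24) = h*(h - 1)^2*(h + 4)*(h^2 + h - 6) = h*(h - 2)*(h - 1)^2*(h + 4)*(h + 3)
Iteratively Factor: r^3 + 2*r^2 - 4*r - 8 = (r + 2)*(r^2 - 4) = (r + 2)^2*(r - 2)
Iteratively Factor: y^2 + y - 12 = (y + 4)*(y - 3)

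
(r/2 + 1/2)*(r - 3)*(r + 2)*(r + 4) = r^4/2 + 2*r^3 - 7*r^2/2 - 17*r - 12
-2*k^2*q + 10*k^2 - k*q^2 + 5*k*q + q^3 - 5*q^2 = (-2*k + q)*(k + q)*(q - 5)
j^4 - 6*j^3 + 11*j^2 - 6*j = j*(j - 3)*(j - 2)*(j - 1)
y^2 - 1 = (y - 1)*(y + 1)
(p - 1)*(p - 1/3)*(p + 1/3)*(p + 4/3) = p^4 + p^3/3 - 13*p^2/9 - p/27 + 4/27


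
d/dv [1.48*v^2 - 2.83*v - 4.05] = 2.96*v - 2.83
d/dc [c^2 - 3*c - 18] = 2*c - 3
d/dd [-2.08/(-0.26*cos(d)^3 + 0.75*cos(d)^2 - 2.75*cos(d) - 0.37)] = (1.6224*cos(d)^2 - 3.12*cos(d) + 5.72)*sin(d)/(0.26*cos(d)^3 - 0.75*cos(d)^2 + 2.75*cos(d) + 0.37)^2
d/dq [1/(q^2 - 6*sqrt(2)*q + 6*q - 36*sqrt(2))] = 2*(-q - 3 + 3*sqrt(2))/(q^2 - 6*sqrt(2)*q + 6*q - 36*sqrt(2))^2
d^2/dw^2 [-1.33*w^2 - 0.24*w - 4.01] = -2.66000000000000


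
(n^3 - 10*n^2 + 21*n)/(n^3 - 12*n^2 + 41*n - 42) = n/(n - 2)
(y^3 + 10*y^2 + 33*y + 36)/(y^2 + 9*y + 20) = (y^2 + 6*y + 9)/(y + 5)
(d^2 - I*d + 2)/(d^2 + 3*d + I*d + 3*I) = (d - 2*I)/(d + 3)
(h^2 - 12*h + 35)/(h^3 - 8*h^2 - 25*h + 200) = (h - 7)/(h^2 - 3*h - 40)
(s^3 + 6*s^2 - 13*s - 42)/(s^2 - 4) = (s^2 + 4*s - 21)/(s - 2)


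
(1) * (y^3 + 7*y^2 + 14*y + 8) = y^3 + 7*y^2 + 14*y + 8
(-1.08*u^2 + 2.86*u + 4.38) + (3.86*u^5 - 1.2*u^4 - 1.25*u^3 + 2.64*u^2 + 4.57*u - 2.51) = 3.86*u^5 - 1.2*u^4 - 1.25*u^3 + 1.56*u^2 + 7.43*u + 1.87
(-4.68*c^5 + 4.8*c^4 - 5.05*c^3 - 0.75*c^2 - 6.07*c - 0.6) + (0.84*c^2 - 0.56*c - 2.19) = -4.68*c^5 + 4.8*c^4 - 5.05*c^3 + 0.09*c^2 - 6.63*c - 2.79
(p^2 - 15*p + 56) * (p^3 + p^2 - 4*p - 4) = p^5 - 14*p^4 + 37*p^3 + 112*p^2 - 164*p - 224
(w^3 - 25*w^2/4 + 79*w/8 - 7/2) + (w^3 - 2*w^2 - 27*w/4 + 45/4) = 2*w^3 - 33*w^2/4 + 25*w/8 + 31/4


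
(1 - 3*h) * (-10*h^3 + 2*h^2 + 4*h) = 30*h^4 - 16*h^3 - 10*h^2 + 4*h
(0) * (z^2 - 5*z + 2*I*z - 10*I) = 0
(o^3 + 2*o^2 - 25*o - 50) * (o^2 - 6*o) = o^5 - 4*o^4 - 37*o^3 + 100*o^2 + 300*o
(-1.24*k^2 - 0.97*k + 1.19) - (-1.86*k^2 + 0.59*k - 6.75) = 0.62*k^2 - 1.56*k + 7.94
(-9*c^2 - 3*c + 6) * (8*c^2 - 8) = -72*c^4 - 24*c^3 + 120*c^2 + 24*c - 48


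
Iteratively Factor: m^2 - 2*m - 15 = (m + 3)*(m - 5)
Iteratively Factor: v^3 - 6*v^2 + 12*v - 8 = (v - 2)*(v^2 - 4*v + 4) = (v - 2)^2*(v - 2)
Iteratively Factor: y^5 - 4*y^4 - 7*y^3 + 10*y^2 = (y + 2)*(y^4 - 6*y^3 + 5*y^2) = (y - 1)*(y + 2)*(y^3 - 5*y^2) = (y - 5)*(y - 1)*(y + 2)*(y^2) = y*(y - 5)*(y - 1)*(y + 2)*(y)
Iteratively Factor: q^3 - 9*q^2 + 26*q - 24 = (q - 4)*(q^2 - 5*q + 6) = (q - 4)*(q - 2)*(q - 3)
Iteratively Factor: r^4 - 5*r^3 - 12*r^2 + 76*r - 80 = (r - 2)*(r^3 - 3*r^2 - 18*r + 40) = (r - 2)*(r + 4)*(r^2 - 7*r + 10) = (r - 2)^2*(r + 4)*(r - 5)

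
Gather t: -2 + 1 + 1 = 0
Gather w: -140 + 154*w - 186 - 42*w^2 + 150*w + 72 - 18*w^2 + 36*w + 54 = -60*w^2 + 340*w - 200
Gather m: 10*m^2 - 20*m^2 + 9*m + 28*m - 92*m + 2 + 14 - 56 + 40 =-10*m^2 - 55*m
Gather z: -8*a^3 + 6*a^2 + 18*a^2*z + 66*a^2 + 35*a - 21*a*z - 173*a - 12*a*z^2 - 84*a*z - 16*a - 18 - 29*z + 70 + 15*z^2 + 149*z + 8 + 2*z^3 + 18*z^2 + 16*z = -8*a^3 + 72*a^2 - 154*a + 2*z^3 + z^2*(33 - 12*a) + z*(18*a^2 - 105*a + 136) + 60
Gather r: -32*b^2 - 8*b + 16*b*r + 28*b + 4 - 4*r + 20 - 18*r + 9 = -32*b^2 + 20*b + r*(16*b - 22) + 33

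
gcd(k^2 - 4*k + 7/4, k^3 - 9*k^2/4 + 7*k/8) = k - 1/2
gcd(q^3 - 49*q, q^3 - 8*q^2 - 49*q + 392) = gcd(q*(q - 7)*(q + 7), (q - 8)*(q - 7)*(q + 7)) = q^2 - 49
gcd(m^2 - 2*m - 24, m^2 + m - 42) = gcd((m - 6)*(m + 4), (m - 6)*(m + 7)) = m - 6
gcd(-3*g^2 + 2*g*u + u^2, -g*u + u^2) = -g + u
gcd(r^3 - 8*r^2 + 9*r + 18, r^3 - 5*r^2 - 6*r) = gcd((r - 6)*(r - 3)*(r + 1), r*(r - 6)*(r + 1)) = r^2 - 5*r - 6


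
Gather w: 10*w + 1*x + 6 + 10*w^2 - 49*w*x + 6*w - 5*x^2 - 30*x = 10*w^2 + w*(16 - 49*x) - 5*x^2 - 29*x + 6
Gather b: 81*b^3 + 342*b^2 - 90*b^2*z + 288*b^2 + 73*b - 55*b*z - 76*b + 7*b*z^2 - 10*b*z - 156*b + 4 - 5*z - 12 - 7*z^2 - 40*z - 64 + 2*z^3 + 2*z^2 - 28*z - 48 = 81*b^3 + b^2*(630 - 90*z) + b*(7*z^2 - 65*z - 159) + 2*z^3 - 5*z^2 - 73*z - 120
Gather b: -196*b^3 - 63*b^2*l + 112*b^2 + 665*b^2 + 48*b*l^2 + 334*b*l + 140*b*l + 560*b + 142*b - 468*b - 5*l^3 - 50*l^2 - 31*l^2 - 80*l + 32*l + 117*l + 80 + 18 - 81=-196*b^3 + b^2*(777 - 63*l) + b*(48*l^2 + 474*l + 234) - 5*l^3 - 81*l^2 + 69*l + 17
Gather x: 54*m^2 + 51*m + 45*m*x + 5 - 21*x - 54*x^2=54*m^2 + 51*m - 54*x^2 + x*(45*m - 21) + 5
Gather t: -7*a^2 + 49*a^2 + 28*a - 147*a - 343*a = 42*a^2 - 462*a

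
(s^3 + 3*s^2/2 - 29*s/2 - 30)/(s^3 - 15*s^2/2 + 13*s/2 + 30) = (2*s^2 + 11*s + 15)/(2*s^2 - 7*s - 15)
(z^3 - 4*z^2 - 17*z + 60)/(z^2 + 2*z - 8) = (z^2 - 8*z + 15)/(z - 2)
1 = 1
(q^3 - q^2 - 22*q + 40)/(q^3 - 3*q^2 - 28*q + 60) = (q - 4)/(q - 6)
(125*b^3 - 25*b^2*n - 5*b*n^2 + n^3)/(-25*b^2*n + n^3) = (-5*b + n)/n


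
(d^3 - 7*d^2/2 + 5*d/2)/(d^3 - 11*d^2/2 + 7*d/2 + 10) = d*(d - 1)/(d^2 - 3*d - 4)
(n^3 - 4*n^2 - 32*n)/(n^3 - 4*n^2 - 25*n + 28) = n*(n - 8)/(n^2 - 8*n + 7)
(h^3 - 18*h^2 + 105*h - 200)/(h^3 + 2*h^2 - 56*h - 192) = (h^2 - 10*h + 25)/(h^2 + 10*h + 24)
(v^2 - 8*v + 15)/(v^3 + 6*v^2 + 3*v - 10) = (v^2 - 8*v + 15)/(v^3 + 6*v^2 + 3*v - 10)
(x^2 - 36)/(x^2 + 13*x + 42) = (x - 6)/(x + 7)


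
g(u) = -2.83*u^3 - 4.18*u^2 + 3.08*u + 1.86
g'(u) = -8.49*u^2 - 8.36*u + 3.08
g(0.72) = 0.85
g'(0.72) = -7.34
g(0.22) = 2.31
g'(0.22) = 0.83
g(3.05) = -107.92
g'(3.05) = -101.40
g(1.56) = -14.25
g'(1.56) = -30.62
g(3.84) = -208.19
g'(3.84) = -154.21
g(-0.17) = 1.23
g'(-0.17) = 4.26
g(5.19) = -490.38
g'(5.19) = -269.00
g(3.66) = -181.61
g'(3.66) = -141.25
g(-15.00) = 8566.41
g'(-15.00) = -1781.77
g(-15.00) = 8566.41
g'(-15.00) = -1781.77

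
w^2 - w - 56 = (w - 8)*(w + 7)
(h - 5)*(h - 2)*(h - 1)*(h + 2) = h^4 - 6*h^3 + h^2 + 24*h - 20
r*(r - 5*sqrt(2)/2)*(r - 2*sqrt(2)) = r^3 - 9*sqrt(2)*r^2/2 + 10*r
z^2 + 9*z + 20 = (z + 4)*(z + 5)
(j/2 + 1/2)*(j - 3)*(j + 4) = j^3/2 + j^2 - 11*j/2 - 6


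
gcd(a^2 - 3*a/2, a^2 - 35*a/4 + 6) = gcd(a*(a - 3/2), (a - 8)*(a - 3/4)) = 1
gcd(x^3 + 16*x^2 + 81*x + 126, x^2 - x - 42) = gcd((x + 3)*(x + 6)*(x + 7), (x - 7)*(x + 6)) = x + 6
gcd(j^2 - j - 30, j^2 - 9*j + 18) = j - 6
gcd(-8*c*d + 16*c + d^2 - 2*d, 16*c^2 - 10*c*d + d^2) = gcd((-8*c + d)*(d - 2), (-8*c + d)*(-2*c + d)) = 8*c - d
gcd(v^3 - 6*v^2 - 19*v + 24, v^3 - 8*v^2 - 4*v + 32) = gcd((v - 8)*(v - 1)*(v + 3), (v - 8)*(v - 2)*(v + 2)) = v - 8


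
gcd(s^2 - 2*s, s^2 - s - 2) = s - 2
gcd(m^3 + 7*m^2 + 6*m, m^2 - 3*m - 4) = m + 1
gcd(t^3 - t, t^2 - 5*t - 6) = t + 1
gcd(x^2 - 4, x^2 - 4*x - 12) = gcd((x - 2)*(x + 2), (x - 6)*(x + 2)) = x + 2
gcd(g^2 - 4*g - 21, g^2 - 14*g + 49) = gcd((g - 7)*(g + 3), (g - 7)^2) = g - 7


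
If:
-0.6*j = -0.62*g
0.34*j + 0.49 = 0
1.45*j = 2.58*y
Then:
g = -1.39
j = -1.44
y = -0.81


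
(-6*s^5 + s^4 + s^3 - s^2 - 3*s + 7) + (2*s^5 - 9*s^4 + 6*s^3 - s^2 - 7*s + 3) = -4*s^5 - 8*s^4 + 7*s^3 - 2*s^2 - 10*s + 10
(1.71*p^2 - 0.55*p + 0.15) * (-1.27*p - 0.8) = -2.1717*p^3 - 0.6695*p^2 + 0.2495*p - 0.12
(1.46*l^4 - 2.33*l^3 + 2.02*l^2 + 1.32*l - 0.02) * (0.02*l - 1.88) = 0.0292*l^5 - 2.7914*l^4 + 4.4208*l^3 - 3.7712*l^2 - 2.482*l + 0.0376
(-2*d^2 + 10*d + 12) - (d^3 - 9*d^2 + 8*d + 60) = -d^3 + 7*d^2 + 2*d - 48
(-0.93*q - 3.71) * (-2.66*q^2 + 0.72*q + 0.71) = 2.4738*q^3 + 9.199*q^2 - 3.3315*q - 2.6341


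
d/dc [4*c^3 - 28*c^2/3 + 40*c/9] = 12*c^2 - 56*c/3 + 40/9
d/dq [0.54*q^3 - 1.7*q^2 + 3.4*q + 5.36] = 1.62*q^2 - 3.4*q + 3.4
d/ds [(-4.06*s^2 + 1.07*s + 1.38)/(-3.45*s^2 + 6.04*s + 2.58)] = (-20.8309*s^2 - 11.4276*s - 5.5746)/(11.9025*s^4 - 41.676*s^3 + 18.6796*s^2 + 31.1664*s + 6.6564)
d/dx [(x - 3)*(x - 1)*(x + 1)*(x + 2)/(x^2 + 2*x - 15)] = (2*x^3 + 17*x^2 + 20*x - 3)/(x^2 + 10*x + 25)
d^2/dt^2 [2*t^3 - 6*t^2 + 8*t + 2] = 12*t - 12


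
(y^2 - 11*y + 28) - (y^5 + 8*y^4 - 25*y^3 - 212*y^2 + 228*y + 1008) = -y^5 - 8*y^4 + 25*y^3 + 213*y^2 - 239*y - 980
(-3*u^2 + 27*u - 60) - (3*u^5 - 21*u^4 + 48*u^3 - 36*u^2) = -3*u^5 + 21*u^4 - 48*u^3 + 33*u^2 + 27*u - 60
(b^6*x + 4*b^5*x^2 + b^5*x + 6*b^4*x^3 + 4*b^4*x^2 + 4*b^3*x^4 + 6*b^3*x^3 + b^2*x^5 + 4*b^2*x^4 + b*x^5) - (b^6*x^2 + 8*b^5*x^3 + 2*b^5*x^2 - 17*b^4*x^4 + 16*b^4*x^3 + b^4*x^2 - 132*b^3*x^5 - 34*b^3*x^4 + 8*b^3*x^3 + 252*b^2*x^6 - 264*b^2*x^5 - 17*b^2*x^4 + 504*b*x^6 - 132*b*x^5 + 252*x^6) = -b^6*x^2 + b^6*x - 8*b^5*x^3 + 2*b^5*x^2 + b^5*x + 17*b^4*x^4 - 10*b^4*x^3 + 3*b^4*x^2 + 132*b^3*x^5 + 38*b^3*x^4 - 2*b^3*x^3 - 252*b^2*x^6 + 265*b^2*x^5 + 21*b^2*x^4 - 504*b*x^6 + 133*b*x^5 - 252*x^6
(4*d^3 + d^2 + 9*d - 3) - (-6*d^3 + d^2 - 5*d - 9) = 10*d^3 + 14*d + 6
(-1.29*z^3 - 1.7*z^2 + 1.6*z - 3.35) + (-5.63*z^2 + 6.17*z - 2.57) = -1.29*z^3 - 7.33*z^2 + 7.77*z - 5.92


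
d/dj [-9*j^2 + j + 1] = 1 - 18*j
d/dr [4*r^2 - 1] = 8*r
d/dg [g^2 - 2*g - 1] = 2*g - 2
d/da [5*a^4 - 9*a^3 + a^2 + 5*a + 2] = 20*a^3 - 27*a^2 + 2*a + 5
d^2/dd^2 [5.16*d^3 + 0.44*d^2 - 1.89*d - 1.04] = 30.96*d + 0.88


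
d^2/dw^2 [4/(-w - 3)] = -8/(w + 3)^3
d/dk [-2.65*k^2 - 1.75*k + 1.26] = -5.3*k - 1.75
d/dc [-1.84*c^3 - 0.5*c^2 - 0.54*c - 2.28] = -5.52*c^2 - 1.0*c - 0.54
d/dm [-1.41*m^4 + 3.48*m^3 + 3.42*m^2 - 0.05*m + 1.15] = -5.64*m^3 + 10.44*m^2 + 6.84*m - 0.05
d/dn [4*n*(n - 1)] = 8*n - 4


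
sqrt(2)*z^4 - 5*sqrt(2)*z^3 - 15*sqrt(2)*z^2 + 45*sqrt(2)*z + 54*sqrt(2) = (z - 6)*(z - 3)*(z + 3)*(sqrt(2)*z + sqrt(2))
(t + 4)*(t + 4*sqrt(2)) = t^2 + 4*t + 4*sqrt(2)*t + 16*sqrt(2)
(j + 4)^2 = j^2 + 8*j + 16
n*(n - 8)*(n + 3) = n^3 - 5*n^2 - 24*n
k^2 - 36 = (k - 6)*(k + 6)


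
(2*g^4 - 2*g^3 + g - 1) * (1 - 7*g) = -14*g^5 + 16*g^4 - 2*g^3 - 7*g^2 + 8*g - 1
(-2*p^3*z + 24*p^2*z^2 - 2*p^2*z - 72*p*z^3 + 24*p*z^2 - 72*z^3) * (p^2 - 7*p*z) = -2*p^5*z + 38*p^4*z^2 - 2*p^4*z - 240*p^3*z^3 + 38*p^3*z^2 + 504*p^2*z^4 - 240*p^2*z^3 + 504*p*z^4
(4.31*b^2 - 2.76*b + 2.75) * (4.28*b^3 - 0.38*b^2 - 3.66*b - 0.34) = 18.4468*b^5 - 13.4506*b^4 - 2.9558*b^3 + 7.5912*b^2 - 9.1266*b - 0.935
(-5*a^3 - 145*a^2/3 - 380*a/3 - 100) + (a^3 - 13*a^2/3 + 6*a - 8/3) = -4*a^3 - 158*a^2/3 - 362*a/3 - 308/3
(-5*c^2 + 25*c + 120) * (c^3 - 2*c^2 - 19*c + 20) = -5*c^5 + 35*c^4 + 165*c^3 - 815*c^2 - 1780*c + 2400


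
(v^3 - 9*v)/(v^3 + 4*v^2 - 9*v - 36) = v/(v + 4)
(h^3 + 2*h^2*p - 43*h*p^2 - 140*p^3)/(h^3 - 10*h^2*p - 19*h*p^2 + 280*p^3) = (-h - 4*p)/(-h + 8*p)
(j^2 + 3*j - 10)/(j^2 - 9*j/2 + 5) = 2*(j + 5)/(2*j - 5)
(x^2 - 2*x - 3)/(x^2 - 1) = (x - 3)/(x - 1)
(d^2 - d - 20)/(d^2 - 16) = (d - 5)/(d - 4)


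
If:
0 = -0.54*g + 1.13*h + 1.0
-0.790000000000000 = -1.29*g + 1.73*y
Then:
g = 1.34108527131783*y + 0.612403100775194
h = 0.640872607532414*y - 0.592302942992385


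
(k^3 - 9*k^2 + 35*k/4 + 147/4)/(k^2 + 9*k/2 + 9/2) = (2*k^2 - 21*k + 49)/(2*(k + 3))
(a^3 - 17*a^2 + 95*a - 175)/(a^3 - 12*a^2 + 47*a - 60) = (a^2 - 12*a + 35)/(a^2 - 7*a + 12)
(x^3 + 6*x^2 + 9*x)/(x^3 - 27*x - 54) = x/(x - 6)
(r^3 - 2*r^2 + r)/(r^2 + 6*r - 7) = r*(r - 1)/(r + 7)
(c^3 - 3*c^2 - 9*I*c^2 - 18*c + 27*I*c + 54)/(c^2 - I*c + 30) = (c^2 - 3*c*(1 + I) + 9*I)/(c + 5*I)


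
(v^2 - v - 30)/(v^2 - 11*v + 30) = (v + 5)/(v - 5)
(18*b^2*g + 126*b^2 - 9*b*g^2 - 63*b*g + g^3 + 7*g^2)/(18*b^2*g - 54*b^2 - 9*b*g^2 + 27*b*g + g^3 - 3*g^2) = (g + 7)/(g - 3)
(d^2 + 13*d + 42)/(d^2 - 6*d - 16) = (d^2 + 13*d + 42)/(d^2 - 6*d - 16)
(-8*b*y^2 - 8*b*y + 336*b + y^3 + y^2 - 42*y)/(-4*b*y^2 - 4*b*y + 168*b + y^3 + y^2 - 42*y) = (-8*b + y)/(-4*b + y)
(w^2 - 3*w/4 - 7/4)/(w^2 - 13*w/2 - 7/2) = (-4*w^2 + 3*w + 7)/(2*(-2*w^2 + 13*w + 7))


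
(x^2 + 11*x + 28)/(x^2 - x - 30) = (x^2 + 11*x + 28)/(x^2 - x - 30)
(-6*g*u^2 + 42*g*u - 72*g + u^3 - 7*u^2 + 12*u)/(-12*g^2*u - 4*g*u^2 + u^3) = (u^2 - 7*u + 12)/(u*(2*g + u))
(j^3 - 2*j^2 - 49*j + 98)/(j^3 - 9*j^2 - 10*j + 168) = (j^2 + 5*j - 14)/(j^2 - 2*j - 24)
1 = 1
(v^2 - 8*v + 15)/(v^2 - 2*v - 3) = (v - 5)/(v + 1)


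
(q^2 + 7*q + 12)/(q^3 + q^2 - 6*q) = (q + 4)/(q*(q - 2))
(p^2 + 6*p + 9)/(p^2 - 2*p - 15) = (p + 3)/(p - 5)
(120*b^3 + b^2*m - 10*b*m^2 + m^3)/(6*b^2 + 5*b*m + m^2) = (40*b^2 - 13*b*m + m^2)/(2*b + m)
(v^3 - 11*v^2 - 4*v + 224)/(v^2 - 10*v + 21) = (v^2 - 4*v - 32)/(v - 3)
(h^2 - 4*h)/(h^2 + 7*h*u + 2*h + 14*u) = h*(h - 4)/(h^2 + 7*h*u + 2*h + 14*u)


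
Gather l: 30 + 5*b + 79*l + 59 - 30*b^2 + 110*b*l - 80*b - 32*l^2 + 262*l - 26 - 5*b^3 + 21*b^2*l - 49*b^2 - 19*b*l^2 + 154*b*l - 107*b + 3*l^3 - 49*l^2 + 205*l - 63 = -5*b^3 - 79*b^2 - 182*b + 3*l^3 + l^2*(-19*b - 81) + l*(21*b^2 + 264*b + 546)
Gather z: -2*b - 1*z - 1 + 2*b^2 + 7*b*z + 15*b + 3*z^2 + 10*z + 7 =2*b^2 + 13*b + 3*z^2 + z*(7*b + 9) + 6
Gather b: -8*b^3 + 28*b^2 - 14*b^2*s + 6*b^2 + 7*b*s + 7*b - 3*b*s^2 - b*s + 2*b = -8*b^3 + b^2*(34 - 14*s) + b*(-3*s^2 + 6*s + 9)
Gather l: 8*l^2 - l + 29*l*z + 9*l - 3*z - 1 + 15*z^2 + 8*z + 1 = 8*l^2 + l*(29*z + 8) + 15*z^2 + 5*z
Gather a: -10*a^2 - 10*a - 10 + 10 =-10*a^2 - 10*a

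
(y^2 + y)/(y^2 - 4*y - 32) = y*(y + 1)/(y^2 - 4*y - 32)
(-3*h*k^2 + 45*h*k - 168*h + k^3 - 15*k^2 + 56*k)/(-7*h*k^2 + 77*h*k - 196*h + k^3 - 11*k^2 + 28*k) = (3*h*k - 24*h - k^2 + 8*k)/(7*h*k - 28*h - k^2 + 4*k)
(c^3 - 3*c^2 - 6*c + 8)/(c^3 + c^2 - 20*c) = (c^2 + c - 2)/(c*(c + 5))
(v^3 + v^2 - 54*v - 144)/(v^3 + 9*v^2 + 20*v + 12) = (v^2 - 5*v - 24)/(v^2 + 3*v + 2)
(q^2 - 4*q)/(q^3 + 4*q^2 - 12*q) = (q - 4)/(q^2 + 4*q - 12)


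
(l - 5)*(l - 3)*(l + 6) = l^3 - 2*l^2 - 33*l + 90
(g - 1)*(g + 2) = g^2 + g - 2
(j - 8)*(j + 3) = j^2 - 5*j - 24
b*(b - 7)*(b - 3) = b^3 - 10*b^2 + 21*b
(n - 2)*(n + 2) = n^2 - 4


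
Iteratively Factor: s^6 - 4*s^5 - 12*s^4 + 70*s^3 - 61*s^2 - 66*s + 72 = (s - 1)*(s^5 - 3*s^4 - 15*s^3 + 55*s^2 - 6*s - 72) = (s - 1)*(s + 4)*(s^4 - 7*s^3 + 13*s^2 + 3*s - 18) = (s - 3)*(s - 1)*(s + 4)*(s^3 - 4*s^2 + s + 6) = (s - 3)*(s - 2)*(s - 1)*(s + 4)*(s^2 - 2*s - 3) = (s - 3)*(s - 2)*(s - 1)*(s + 1)*(s + 4)*(s - 3)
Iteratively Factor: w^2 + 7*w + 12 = (w + 4)*(w + 3)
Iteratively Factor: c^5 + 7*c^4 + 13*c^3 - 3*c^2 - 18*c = (c + 2)*(c^4 + 5*c^3 + 3*c^2 - 9*c) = (c + 2)*(c + 3)*(c^3 + 2*c^2 - 3*c) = c*(c + 2)*(c + 3)*(c^2 + 2*c - 3) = c*(c + 2)*(c + 3)^2*(c - 1)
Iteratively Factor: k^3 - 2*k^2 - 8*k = (k - 4)*(k^2 + 2*k) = (k - 4)*(k + 2)*(k)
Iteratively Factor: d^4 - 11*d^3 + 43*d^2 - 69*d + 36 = (d - 1)*(d^3 - 10*d^2 + 33*d - 36) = (d - 3)*(d - 1)*(d^2 - 7*d + 12) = (d - 4)*(d - 3)*(d - 1)*(d - 3)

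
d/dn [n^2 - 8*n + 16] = 2*n - 8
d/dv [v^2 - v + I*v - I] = 2*v - 1 + I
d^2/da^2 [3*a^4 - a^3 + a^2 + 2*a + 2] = 36*a^2 - 6*a + 2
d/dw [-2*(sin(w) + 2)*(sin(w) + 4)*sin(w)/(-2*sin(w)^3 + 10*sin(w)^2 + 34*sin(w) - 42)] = (-11*sin(w)^4 - 50*sin(w)^3 + sin(w)^2 + 252*sin(w) + 168)*cos(w)/((sin(w) - 7)^2*(sin(w) - 1)^2*(sin(w) + 3)^2)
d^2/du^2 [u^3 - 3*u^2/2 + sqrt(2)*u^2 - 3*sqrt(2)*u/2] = 6*u - 3 + 2*sqrt(2)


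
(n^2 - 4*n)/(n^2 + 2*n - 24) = n/(n + 6)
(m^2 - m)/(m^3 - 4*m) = (m - 1)/(m^2 - 4)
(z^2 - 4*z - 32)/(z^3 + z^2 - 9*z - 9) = (z^2 - 4*z - 32)/(z^3 + z^2 - 9*z - 9)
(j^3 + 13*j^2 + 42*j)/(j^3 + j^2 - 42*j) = (j + 6)/(j - 6)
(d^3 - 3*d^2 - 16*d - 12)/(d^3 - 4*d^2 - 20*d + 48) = (d^2 + 3*d + 2)/(d^2 + 2*d - 8)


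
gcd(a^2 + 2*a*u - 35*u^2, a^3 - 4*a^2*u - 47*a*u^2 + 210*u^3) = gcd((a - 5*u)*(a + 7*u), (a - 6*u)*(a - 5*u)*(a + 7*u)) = -a^2 - 2*a*u + 35*u^2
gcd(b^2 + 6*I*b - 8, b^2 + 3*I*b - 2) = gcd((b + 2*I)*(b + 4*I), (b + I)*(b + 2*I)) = b + 2*I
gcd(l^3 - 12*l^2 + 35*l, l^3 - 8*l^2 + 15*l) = l^2 - 5*l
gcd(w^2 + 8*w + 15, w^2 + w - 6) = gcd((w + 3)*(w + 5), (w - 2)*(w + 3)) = w + 3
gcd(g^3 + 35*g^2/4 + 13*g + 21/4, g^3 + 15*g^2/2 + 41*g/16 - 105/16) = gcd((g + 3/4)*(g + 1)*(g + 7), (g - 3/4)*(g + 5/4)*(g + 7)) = g + 7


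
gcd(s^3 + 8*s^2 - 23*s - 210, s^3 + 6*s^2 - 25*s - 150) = s^2 + s - 30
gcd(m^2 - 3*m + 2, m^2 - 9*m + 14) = m - 2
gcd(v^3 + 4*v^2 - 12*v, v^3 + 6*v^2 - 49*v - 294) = v + 6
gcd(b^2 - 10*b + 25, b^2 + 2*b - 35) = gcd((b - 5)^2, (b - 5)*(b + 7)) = b - 5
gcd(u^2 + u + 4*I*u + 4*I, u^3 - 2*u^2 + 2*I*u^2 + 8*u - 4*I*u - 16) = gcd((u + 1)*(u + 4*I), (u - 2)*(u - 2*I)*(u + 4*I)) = u + 4*I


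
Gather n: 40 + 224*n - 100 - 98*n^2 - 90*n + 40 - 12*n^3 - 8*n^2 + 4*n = -12*n^3 - 106*n^2 + 138*n - 20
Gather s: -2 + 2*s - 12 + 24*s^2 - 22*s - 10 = 24*s^2 - 20*s - 24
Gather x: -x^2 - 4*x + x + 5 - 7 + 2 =-x^2 - 3*x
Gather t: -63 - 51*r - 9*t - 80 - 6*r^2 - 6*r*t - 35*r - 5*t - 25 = -6*r^2 - 86*r + t*(-6*r - 14) - 168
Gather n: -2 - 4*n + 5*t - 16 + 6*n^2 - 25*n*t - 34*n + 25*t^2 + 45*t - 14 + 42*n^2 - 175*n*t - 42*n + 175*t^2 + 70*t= 48*n^2 + n*(-200*t - 80) + 200*t^2 + 120*t - 32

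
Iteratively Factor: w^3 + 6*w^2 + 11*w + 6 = (w + 2)*(w^2 + 4*w + 3) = (w + 2)*(w + 3)*(w + 1)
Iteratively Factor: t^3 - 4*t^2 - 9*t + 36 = (t - 4)*(t^2 - 9) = (t - 4)*(t + 3)*(t - 3)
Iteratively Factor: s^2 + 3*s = (s)*(s + 3)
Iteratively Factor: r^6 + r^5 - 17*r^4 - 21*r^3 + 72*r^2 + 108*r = (r + 3)*(r^5 - 2*r^4 - 11*r^3 + 12*r^2 + 36*r) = (r - 3)*(r + 3)*(r^4 + r^3 - 8*r^2 - 12*r) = (r - 3)*(r + 2)*(r + 3)*(r^3 - r^2 - 6*r) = r*(r - 3)*(r + 2)*(r + 3)*(r^2 - r - 6) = r*(r - 3)^2*(r + 2)*(r + 3)*(r + 2)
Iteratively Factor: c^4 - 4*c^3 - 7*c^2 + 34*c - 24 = (c - 2)*(c^3 - 2*c^2 - 11*c + 12) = (c - 2)*(c - 1)*(c^2 - c - 12) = (c - 4)*(c - 2)*(c - 1)*(c + 3)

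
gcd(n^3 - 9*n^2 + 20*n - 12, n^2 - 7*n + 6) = n^2 - 7*n + 6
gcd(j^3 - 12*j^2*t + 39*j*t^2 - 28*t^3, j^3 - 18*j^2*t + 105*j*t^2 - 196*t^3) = j^2 - 11*j*t + 28*t^2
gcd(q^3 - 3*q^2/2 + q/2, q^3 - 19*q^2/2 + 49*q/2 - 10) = q - 1/2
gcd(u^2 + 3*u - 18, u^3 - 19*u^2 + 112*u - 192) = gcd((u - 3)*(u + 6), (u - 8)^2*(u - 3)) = u - 3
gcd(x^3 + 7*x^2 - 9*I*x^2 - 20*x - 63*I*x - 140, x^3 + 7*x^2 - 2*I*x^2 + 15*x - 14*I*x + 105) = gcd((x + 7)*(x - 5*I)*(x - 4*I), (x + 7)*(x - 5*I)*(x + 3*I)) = x^2 + x*(7 - 5*I) - 35*I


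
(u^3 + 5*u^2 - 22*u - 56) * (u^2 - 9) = u^5 + 5*u^4 - 31*u^3 - 101*u^2 + 198*u + 504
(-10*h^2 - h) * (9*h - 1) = -90*h^3 + h^2 + h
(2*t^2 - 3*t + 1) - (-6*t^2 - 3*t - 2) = 8*t^2 + 3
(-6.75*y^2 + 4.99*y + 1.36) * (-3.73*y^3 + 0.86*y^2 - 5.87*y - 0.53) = 25.1775*y^5 - 24.4177*y^4 + 38.8411*y^3 - 24.5442*y^2 - 10.6279*y - 0.7208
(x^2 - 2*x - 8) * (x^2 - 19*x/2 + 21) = x^4 - 23*x^3/2 + 32*x^2 + 34*x - 168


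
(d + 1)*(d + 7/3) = d^2 + 10*d/3 + 7/3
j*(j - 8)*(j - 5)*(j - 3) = j^4 - 16*j^3 + 79*j^2 - 120*j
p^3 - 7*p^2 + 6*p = p*(p - 6)*(p - 1)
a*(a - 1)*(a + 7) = a^3 + 6*a^2 - 7*a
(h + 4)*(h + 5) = h^2 + 9*h + 20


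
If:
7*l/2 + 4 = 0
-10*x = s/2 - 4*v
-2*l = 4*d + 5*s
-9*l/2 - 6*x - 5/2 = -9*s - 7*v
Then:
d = 115*x/79 + 501/553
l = -8/7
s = -92*x/79 - 148/553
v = 186*x/79 - 37/1106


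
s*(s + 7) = s^2 + 7*s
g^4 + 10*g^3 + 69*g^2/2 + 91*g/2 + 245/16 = (g + 1/2)*(g + 5/2)*(g + 7/2)^2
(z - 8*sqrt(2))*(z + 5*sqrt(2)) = z^2 - 3*sqrt(2)*z - 80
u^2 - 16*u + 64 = (u - 8)^2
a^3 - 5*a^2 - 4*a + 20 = (a - 5)*(a - 2)*(a + 2)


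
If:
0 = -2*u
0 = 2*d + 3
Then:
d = -3/2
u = 0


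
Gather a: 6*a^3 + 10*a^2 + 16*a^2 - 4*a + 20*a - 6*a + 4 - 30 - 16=6*a^3 + 26*a^2 + 10*a - 42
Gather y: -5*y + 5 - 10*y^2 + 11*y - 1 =-10*y^2 + 6*y + 4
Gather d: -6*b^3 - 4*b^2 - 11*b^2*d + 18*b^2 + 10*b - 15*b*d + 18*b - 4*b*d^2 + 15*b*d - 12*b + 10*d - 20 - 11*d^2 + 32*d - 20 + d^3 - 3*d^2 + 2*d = -6*b^3 + 14*b^2 + 16*b + d^3 + d^2*(-4*b - 14) + d*(44 - 11*b^2) - 40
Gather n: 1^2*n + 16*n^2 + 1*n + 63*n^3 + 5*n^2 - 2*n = 63*n^3 + 21*n^2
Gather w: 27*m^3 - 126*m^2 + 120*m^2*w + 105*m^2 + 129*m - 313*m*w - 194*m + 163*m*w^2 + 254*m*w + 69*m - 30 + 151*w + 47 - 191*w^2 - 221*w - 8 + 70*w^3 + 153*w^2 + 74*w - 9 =27*m^3 - 21*m^2 + 4*m + 70*w^3 + w^2*(163*m - 38) + w*(120*m^2 - 59*m + 4)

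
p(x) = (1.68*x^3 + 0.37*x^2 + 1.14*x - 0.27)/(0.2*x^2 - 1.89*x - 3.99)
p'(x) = (1.89 - 0.4*x)*(1.68*x^3 + 0.37*x^2 + 1.14*x - 0.27)/(0.2*x^2 - 1.89*x - 3.99)^2 + (5.04*x^2 + 0.74*x + 1.14)/(0.2*x^2 - 1.89*x - 3.99)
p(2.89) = -6.00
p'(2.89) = -5.27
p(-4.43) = -17.35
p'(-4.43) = 4.00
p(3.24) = -8.04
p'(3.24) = -6.45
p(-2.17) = -17.25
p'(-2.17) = -23.09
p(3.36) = -8.84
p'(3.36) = -6.89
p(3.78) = -12.09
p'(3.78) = -8.62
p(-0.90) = 1.04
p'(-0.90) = -3.25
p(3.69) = -11.33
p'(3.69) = -8.23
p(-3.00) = -13.14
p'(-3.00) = 1.06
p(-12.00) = -60.30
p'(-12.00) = 6.62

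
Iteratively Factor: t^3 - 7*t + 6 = (t + 3)*(t^2 - 3*t + 2) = (t - 2)*(t + 3)*(t - 1)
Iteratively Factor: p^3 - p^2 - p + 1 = (p - 1)*(p^2 - 1) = (p - 1)^2*(p + 1)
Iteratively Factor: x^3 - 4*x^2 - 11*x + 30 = (x - 2)*(x^2 - 2*x - 15) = (x - 5)*(x - 2)*(x + 3)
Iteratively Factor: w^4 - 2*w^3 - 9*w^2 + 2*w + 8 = (w - 1)*(w^3 - w^2 - 10*w - 8) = (w - 1)*(w + 2)*(w^2 - 3*w - 4) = (w - 4)*(w - 1)*(w + 2)*(w + 1)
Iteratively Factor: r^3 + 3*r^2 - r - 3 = (r + 3)*(r^2 - 1) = (r - 1)*(r + 3)*(r + 1)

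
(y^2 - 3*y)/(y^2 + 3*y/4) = 4*(y - 3)/(4*y + 3)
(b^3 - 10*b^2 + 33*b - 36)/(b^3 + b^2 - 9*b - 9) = (b^2 - 7*b + 12)/(b^2 + 4*b + 3)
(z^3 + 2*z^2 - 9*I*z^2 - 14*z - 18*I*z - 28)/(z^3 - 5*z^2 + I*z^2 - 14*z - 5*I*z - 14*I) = (z^2 - 9*I*z - 14)/(z^2 + z*(-7 + I) - 7*I)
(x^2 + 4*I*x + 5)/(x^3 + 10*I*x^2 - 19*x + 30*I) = 1/(x + 6*I)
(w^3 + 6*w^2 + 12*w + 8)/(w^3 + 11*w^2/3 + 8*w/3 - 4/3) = 3*(w + 2)/(3*w - 1)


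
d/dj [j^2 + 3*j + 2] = 2*j + 3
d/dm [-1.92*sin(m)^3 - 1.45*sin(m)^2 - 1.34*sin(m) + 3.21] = (-2.9*sin(m) + 2.88*cos(2*m) - 4.22)*cos(m)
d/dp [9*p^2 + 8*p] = 18*p + 8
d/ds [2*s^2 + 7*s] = 4*s + 7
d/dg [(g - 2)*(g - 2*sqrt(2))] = 2*g - 2*sqrt(2) - 2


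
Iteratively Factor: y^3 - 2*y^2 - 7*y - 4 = (y + 1)*(y^2 - 3*y - 4) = (y + 1)^2*(y - 4)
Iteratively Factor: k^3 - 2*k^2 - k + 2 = (k + 1)*(k^2 - 3*k + 2) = (k - 2)*(k + 1)*(k - 1)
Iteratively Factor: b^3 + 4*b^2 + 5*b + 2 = (b + 2)*(b^2 + 2*b + 1) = (b + 1)*(b + 2)*(b + 1)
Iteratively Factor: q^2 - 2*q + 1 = (q - 1)*(q - 1)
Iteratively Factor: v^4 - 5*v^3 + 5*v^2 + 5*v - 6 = (v + 1)*(v^3 - 6*v^2 + 11*v - 6) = (v - 2)*(v + 1)*(v^2 - 4*v + 3) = (v - 3)*(v - 2)*(v + 1)*(v - 1)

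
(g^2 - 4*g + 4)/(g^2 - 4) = (g - 2)/(g + 2)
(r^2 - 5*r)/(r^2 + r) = (r - 5)/(r + 1)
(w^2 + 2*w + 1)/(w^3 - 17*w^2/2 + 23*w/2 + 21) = 2*(w + 1)/(2*w^2 - 19*w + 42)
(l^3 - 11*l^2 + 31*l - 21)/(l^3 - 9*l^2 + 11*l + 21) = (l - 1)/(l + 1)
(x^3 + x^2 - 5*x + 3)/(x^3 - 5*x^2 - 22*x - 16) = (-x^3 - x^2 + 5*x - 3)/(-x^3 + 5*x^2 + 22*x + 16)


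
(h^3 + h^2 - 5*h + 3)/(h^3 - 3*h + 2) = (h + 3)/(h + 2)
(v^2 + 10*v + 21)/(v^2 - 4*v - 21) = (v + 7)/(v - 7)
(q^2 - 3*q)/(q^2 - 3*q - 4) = q*(3 - q)/(-q^2 + 3*q + 4)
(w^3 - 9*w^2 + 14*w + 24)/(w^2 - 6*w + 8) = (w^2 - 5*w - 6)/(w - 2)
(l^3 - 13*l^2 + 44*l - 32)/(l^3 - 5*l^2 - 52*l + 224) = (l - 1)/(l + 7)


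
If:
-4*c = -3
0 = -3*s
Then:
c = 3/4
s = 0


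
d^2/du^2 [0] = 0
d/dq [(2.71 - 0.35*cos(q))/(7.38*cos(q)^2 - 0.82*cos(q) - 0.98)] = (-2.583*cos(q)^2 + 39.9996*cos(q) - 2.5652)*sin(q)/(54.4644*cos(q)^4 - 12.1032*cos(q)^3 - 13.7924*cos(q)^2 + 1.6072*cos(q) + 0.9604)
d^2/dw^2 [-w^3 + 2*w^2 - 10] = 4 - 6*w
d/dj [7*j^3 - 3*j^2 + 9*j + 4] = 21*j^2 - 6*j + 9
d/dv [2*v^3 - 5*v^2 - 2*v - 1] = 6*v^2 - 10*v - 2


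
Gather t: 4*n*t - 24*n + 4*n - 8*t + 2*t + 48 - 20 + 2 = -20*n + t*(4*n - 6) + 30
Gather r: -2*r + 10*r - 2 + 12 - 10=8*r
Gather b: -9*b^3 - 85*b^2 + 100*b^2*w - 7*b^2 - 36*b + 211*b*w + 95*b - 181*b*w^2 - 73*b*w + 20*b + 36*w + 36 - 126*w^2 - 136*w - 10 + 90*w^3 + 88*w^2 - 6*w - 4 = -9*b^3 + b^2*(100*w - 92) + b*(-181*w^2 + 138*w + 79) + 90*w^3 - 38*w^2 - 106*w + 22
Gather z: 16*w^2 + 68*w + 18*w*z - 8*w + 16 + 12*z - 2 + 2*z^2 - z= 16*w^2 + 60*w + 2*z^2 + z*(18*w + 11) + 14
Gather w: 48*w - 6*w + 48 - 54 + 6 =42*w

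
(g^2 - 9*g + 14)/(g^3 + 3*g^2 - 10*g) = (g - 7)/(g*(g + 5))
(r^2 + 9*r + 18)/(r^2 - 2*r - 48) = (r + 3)/(r - 8)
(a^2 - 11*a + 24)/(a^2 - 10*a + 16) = (a - 3)/(a - 2)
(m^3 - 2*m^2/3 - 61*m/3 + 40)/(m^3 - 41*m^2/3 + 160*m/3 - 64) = (m + 5)/(m - 8)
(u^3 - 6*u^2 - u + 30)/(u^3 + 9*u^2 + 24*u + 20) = (u^2 - 8*u + 15)/(u^2 + 7*u + 10)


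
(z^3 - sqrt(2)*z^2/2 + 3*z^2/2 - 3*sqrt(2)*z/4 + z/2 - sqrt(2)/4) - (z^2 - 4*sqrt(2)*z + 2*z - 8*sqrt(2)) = z^3 - sqrt(2)*z^2/2 + z^2/2 - 3*z/2 + 13*sqrt(2)*z/4 + 31*sqrt(2)/4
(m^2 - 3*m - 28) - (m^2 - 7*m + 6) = 4*m - 34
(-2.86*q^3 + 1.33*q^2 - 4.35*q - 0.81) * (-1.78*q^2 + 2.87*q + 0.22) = 5.0908*q^5 - 10.5756*q^4 + 10.9309*q^3 - 10.7501*q^2 - 3.2817*q - 0.1782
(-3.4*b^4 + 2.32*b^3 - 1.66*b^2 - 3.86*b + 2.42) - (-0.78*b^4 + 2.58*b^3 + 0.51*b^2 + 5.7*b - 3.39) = -2.62*b^4 - 0.26*b^3 - 2.17*b^2 - 9.56*b + 5.81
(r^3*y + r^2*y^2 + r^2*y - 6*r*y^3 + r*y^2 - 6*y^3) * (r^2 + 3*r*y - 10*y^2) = r^5*y + 4*r^4*y^2 + r^4*y - 13*r^3*y^3 + 4*r^3*y^2 - 28*r^2*y^4 - 13*r^2*y^3 + 60*r*y^5 - 28*r*y^4 + 60*y^5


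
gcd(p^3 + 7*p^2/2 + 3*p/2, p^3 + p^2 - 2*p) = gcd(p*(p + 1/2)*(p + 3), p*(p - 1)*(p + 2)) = p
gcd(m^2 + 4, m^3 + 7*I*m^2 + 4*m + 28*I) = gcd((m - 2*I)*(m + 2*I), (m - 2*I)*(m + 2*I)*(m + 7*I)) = m^2 + 4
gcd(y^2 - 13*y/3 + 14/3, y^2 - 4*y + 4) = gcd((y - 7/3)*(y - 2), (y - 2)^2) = y - 2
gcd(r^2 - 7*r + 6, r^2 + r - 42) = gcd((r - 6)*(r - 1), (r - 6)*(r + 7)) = r - 6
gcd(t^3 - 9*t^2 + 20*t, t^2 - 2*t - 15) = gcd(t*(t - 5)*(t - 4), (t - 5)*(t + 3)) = t - 5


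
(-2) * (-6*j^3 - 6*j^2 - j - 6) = 12*j^3 + 12*j^2 + 2*j + 12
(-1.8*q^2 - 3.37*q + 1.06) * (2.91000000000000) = -5.238*q^2 - 9.8067*q + 3.0846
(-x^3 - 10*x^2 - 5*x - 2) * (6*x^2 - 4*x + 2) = -6*x^5 - 56*x^4 + 8*x^3 - 12*x^2 - 2*x - 4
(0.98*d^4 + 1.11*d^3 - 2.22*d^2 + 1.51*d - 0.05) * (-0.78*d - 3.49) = -0.7644*d^5 - 4.286*d^4 - 2.1423*d^3 + 6.57*d^2 - 5.2309*d + 0.1745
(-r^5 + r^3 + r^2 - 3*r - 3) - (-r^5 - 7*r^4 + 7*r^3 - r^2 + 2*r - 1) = 7*r^4 - 6*r^3 + 2*r^2 - 5*r - 2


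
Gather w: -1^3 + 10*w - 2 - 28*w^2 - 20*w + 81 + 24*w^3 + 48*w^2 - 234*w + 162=24*w^3 + 20*w^2 - 244*w + 240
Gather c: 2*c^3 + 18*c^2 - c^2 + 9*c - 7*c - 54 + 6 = 2*c^3 + 17*c^2 + 2*c - 48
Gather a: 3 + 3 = 6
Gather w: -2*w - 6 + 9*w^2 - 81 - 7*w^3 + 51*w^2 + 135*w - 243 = -7*w^3 + 60*w^2 + 133*w - 330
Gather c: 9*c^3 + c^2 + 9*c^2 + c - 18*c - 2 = 9*c^3 + 10*c^2 - 17*c - 2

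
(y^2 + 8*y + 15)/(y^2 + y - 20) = (y + 3)/(y - 4)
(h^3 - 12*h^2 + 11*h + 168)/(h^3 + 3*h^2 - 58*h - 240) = (h^2 - 4*h - 21)/(h^2 + 11*h + 30)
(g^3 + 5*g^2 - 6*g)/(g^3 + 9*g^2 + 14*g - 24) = g/(g + 4)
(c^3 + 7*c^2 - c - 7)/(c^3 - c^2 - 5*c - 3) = (c^2 + 6*c - 7)/(c^2 - 2*c - 3)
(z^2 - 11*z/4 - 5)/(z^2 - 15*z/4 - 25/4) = (z - 4)/(z - 5)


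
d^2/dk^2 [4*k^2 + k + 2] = 8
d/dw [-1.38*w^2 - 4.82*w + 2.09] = -2.76*w - 4.82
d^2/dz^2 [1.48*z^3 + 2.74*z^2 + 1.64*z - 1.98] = 8.88*z + 5.48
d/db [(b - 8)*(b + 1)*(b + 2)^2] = 4*b^3 - 9*b^2 - 64*b - 60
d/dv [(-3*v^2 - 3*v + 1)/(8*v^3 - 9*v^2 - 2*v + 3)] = (24*v^4 + 48*v^3 - 45*v^2 - 7)/(64*v^6 - 144*v^5 + 49*v^4 + 84*v^3 - 50*v^2 - 12*v + 9)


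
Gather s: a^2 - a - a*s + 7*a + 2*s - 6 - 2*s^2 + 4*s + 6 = a^2 + 6*a - 2*s^2 + s*(6 - a)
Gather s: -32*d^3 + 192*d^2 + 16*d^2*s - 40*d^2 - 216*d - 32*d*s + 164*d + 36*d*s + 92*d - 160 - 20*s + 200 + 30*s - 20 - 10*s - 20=-32*d^3 + 152*d^2 + 40*d + s*(16*d^2 + 4*d)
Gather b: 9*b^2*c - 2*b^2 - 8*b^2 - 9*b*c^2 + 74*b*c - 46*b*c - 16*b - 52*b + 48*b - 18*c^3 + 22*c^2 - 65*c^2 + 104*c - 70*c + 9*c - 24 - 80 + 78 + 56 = b^2*(9*c - 10) + b*(-9*c^2 + 28*c - 20) - 18*c^3 - 43*c^2 + 43*c + 30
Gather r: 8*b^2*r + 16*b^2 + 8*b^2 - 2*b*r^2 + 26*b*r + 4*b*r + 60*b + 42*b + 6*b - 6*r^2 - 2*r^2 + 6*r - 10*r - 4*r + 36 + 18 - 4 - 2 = 24*b^2 + 108*b + r^2*(-2*b - 8) + r*(8*b^2 + 30*b - 8) + 48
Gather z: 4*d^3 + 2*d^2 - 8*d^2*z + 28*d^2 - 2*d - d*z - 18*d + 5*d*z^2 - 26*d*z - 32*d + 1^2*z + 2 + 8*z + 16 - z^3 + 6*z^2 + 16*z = 4*d^3 + 30*d^2 - 52*d - z^3 + z^2*(5*d + 6) + z*(-8*d^2 - 27*d + 25) + 18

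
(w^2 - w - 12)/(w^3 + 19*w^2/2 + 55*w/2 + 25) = 2*(w^2 - w - 12)/(2*w^3 + 19*w^2 + 55*w + 50)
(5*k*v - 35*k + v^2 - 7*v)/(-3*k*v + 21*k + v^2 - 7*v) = (5*k + v)/(-3*k + v)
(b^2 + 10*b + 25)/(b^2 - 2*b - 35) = (b + 5)/(b - 7)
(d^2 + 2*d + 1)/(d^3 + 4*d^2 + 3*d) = (d + 1)/(d*(d + 3))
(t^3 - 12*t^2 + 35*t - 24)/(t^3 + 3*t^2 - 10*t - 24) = (t^2 - 9*t + 8)/(t^2 + 6*t + 8)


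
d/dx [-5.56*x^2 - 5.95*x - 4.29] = -11.12*x - 5.95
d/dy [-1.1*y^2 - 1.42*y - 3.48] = -2.2*y - 1.42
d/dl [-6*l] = -6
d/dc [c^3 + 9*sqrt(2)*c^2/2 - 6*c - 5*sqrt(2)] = 3*c^2 + 9*sqrt(2)*c - 6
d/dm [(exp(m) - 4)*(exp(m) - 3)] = (2*exp(m) - 7)*exp(m)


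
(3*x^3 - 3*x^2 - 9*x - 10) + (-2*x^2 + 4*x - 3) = 3*x^3 - 5*x^2 - 5*x - 13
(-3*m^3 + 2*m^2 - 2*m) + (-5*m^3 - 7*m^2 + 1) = -8*m^3 - 5*m^2 - 2*m + 1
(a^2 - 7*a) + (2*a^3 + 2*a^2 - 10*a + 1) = 2*a^3 + 3*a^2 - 17*a + 1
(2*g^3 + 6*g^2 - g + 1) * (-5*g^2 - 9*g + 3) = -10*g^5 - 48*g^4 - 43*g^3 + 22*g^2 - 12*g + 3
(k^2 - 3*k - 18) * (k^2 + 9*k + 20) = k^4 + 6*k^3 - 25*k^2 - 222*k - 360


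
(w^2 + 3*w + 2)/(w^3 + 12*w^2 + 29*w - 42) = (w^2 + 3*w + 2)/(w^3 + 12*w^2 + 29*w - 42)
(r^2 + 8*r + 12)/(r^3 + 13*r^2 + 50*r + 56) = (r + 6)/(r^2 + 11*r + 28)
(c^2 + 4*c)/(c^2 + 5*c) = (c + 4)/(c + 5)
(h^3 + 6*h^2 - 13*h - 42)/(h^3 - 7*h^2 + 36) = (h + 7)/(h - 6)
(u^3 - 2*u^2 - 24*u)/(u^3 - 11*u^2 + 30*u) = (u + 4)/(u - 5)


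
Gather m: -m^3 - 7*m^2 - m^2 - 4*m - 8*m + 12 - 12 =-m^3 - 8*m^2 - 12*m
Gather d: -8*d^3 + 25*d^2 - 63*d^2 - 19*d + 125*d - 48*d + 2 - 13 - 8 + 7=-8*d^3 - 38*d^2 + 58*d - 12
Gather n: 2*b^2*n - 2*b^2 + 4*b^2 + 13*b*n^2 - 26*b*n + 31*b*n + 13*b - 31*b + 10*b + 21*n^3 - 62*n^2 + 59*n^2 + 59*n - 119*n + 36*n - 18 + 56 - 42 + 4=2*b^2 - 8*b + 21*n^3 + n^2*(13*b - 3) + n*(2*b^2 + 5*b - 24)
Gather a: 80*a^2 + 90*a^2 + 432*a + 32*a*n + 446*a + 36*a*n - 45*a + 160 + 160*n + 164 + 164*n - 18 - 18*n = 170*a^2 + a*(68*n + 833) + 306*n + 306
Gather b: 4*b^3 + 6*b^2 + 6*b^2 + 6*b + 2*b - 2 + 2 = 4*b^3 + 12*b^2 + 8*b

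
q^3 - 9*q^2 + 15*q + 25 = (q - 5)^2*(q + 1)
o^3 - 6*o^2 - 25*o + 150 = (o - 6)*(o - 5)*(o + 5)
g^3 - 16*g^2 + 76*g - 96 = (g - 8)*(g - 6)*(g - 2)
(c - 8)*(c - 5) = c^2 - 13*c + 40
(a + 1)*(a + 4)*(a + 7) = a^3 + 12*a^2 + 39*a + 28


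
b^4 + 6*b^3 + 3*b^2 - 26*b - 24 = (b - 2)*(b + 1)*(b + 3)*(b + 4)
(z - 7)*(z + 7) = z^2 - 49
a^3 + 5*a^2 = a^2*(a + 5)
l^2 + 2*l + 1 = (l + 1)^2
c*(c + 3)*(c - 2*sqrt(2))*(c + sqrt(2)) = c^4 - sqrt(2)*c^3 + 3*c^3 - 3*sqrt(2)*c^2 - 4*c^2 - 12*c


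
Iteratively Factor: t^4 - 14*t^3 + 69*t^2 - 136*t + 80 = (t - 5)*(t^3 - 9*t^2 + 24*t - 16) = (t - 5)*(t - 4)*(t^2 - 5*t + 4) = (t - 5)*(t - 4)^2*(t - 1)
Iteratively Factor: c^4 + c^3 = (c)*(c^3 + c^2) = c^2*(c^2 + c) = c^2*(c + 1)*(c)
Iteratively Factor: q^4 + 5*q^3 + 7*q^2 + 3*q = (q)*(q^3 + 5*q^2 + 7*q + 3) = q*(q + 1)*(q^2 + 4*q + 3) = q*(q + 1)*(q + 3)*(q + 1)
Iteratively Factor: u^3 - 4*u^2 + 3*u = (u - 1)*(u^2 - 3*u) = u*(u - 1)*(u - 3)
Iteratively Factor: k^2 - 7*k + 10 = (k - 2)*(k - 5)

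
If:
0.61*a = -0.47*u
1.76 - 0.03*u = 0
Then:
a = -45.20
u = 58.67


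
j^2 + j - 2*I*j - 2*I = (j + 1)*(j - 2*I)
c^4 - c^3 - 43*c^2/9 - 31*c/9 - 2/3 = (c - 3)*(c + 1/3)*(c + 2/3)*(c + 1)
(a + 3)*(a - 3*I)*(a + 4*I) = a^3 + 3*a^2 + I*a^2 + 12*a + 3*I*a + 36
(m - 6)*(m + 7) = m^2 + m - 42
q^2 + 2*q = q*(q + 2)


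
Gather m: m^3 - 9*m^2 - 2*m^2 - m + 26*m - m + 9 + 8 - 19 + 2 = m^3 - 11*m^2 + 24*m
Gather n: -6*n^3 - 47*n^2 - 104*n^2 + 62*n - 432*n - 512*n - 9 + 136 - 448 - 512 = -6*n^3 - 151*n^2 - 882*n - 833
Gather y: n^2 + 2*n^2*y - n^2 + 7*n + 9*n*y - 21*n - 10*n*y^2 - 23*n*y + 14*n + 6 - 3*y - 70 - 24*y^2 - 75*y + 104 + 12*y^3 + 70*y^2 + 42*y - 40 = 12*y^3 + y^2*(46 - 10*n) + y*(2*n^2 - 14*n - 36)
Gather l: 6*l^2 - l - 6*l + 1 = 6*l^2 - 7*l + 1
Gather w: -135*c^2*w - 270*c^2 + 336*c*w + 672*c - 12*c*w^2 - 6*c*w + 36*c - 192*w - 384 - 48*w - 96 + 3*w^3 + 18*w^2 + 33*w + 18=-270*c^2 + 708*c + 3*w^3 + w^2*(18 - 12*c) + w*(-135*c^2 + 330*c - 207) - 462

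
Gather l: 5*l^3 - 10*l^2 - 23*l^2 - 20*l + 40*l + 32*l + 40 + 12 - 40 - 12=5*l^3 - 33*l^2 + 52*l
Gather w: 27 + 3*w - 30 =3*w - 3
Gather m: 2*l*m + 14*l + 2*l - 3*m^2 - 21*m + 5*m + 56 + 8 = 16*l - 3*m^2 + m*(2*l - 16) + 64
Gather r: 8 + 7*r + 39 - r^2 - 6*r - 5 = -r^2 + r + 42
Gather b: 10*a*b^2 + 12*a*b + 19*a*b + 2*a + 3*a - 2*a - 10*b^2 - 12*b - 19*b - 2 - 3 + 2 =3*a + b^2*(10*a - 10) + b*(31*a - 31) - 3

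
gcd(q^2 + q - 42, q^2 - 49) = q + 7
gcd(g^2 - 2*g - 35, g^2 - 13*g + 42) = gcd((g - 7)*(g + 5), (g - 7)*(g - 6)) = g - 7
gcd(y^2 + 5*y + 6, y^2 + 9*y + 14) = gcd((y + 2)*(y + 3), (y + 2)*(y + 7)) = y + 2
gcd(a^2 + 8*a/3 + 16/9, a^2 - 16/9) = a + 4/3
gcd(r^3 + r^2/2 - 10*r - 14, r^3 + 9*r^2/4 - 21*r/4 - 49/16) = 1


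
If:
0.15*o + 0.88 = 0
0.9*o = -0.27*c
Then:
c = 19.56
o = -5.87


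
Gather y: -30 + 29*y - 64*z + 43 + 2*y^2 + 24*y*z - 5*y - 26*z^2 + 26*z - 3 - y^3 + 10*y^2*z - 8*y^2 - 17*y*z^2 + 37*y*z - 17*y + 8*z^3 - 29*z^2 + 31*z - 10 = -y^3 + y^2*(10*z - 6) + y*(-17*z^2 + 61*z + 7) + 8*z^3 - 55*z^2 - 7*z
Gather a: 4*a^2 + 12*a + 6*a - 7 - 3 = 4*a^2 + 18*a - 10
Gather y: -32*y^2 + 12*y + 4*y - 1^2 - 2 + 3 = -32*y^2 + 16*y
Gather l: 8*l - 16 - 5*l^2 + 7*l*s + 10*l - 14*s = -5*l^2 + l*(7*s + 18) - 14*s - 16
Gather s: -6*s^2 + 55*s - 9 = -6*s^2 + 55*s - 9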